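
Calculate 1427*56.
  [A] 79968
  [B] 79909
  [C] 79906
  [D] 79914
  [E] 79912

1427 * 56 = 79912
E) 79912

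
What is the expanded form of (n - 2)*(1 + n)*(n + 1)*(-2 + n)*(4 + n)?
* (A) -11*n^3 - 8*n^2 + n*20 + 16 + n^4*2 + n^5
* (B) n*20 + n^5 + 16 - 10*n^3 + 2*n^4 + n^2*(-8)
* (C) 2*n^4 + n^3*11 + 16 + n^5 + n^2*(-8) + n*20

Expanding (n - 2)*(1 + n)*(n + 1)*(-2 + n)*(4 + n):
= -11*n^3 - 8*n^2 + n*20 + 16 + n^4*2 + n^5
A) -11*n^3 - 8*n^2 + n*20 + 16 + n^4*2 + n^5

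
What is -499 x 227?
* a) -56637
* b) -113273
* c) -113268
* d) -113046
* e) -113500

-499 * 227 = -113273
b) -113273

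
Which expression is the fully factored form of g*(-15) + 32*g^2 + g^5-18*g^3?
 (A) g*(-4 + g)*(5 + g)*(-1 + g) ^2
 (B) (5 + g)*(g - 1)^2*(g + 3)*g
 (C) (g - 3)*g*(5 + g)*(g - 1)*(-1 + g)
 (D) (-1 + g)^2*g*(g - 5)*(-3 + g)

We need to factor g*(-15) + 32*g^2 + g^5-18*g^3.
The factored form is (g - 3)*g*(5 + g)*(g - 1)*(-1 + g).
C) (g - 3)*g*(5 + g)*(g - 1)*(-1 + g)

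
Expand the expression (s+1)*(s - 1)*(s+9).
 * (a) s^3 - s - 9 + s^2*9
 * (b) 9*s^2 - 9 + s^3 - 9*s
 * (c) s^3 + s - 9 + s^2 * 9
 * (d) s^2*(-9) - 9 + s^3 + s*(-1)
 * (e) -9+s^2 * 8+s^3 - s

Expanding (s+1)*(s - 1)*(s+9):
= s^3 - s - 9 + s^2*9
a) s^3 - s - 9 + s^2*9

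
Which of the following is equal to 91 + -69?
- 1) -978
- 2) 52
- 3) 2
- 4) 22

91 + -69 = 22
4) 22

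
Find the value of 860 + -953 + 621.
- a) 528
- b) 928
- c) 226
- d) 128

First: 860 + -953 = -93
Then: -93 + 621 = 528
a) 528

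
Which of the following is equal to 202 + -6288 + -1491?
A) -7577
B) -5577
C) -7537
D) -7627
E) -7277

First: 202 + -6288 = -6086
Then: -6086 + -1491 = -7577
A) -7577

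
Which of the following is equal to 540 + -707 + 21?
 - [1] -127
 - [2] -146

First: 540 + -707 = -167
Then: -167 + 21 = -146
2) -146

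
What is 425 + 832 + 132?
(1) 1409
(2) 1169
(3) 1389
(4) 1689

First: 425 + 832 = 1257
Then: 1257 + 132 = 1389
3) 1389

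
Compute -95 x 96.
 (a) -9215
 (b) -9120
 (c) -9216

-95 * 96 = -9120
b) -9120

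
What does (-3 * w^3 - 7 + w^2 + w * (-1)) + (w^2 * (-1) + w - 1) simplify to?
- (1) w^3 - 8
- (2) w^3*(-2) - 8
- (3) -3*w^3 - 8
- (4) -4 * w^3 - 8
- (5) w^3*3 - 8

Adding the polynomials and combining like terms:
(-3*w^3 - 7 + w^2 + w*(-1)) + (w^2*(-1) + w - 1)
= -3*w^3 - 8
3) -3*w^3 - 8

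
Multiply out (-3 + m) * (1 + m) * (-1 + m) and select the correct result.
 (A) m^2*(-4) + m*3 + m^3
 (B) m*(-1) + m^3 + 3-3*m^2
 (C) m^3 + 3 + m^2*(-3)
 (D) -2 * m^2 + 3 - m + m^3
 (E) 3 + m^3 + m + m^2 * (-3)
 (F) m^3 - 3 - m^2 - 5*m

Expanding (-3 + m) * (1 + m) * (-1 + m):
= m*(-1) + m^3 + 3-3*m^2
B) m*(-1) + m^3 + 3-3*m^2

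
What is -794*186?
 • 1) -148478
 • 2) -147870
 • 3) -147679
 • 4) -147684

-794 * 186 = -147684
4) -147684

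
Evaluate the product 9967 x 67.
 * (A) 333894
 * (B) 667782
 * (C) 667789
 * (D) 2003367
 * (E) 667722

9967 * 67 = 667789
C) 667789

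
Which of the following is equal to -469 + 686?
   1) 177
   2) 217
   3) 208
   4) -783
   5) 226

-469 + 686 = 217
2) 217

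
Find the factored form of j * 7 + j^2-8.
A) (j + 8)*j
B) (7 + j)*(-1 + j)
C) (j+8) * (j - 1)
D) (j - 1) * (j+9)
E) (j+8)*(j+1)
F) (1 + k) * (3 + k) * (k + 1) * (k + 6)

We need to factor j * 7 + j^2-8.
The factored form is (j+8) * (j - 1).
C) (j+8) * (j - 1)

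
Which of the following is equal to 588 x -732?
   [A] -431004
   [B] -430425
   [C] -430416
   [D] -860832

588 * -732 = -430416
C) -430416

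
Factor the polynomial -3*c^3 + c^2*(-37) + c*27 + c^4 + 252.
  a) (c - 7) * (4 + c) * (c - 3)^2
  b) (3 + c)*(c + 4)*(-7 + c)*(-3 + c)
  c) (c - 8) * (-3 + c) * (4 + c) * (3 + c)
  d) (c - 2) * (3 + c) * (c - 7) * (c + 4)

We need to factor -3*c^3 + c^2*(-37) + c*27 + c^4 + 252.
The factored form is (3 + c)*(c + 4)*(-7 + c)*(-3 + c).
b) (3 + c)*(c + 4)*(-7 + c)*(-3 + c)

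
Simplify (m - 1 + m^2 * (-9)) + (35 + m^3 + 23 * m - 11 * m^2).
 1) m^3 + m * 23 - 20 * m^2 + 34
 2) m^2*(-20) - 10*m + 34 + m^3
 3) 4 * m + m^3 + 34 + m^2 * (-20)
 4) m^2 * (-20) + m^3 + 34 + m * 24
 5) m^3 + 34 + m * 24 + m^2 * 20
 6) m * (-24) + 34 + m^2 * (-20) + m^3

Adding the polynomials and combining like terms:
(m - 1 + m^2*(-9)) + (35 + m^3 + 23*m - 11*m^2)
= m^2 * (-20) + m^3 + 34 + m * 24
4) m^2 * (-20) + m^3 + 34 + m * 24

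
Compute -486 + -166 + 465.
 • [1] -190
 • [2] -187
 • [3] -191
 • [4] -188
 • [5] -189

First: -486 + -166 = -652
Then: -652 + 465 = -187
2) -187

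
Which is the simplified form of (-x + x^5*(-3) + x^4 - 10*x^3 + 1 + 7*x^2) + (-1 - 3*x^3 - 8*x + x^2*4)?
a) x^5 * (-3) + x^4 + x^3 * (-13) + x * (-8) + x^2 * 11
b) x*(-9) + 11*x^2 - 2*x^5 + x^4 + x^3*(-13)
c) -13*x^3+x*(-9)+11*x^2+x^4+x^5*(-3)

Adding the polynomials and combining like terms:
(-x + x^5*(-3) + x^4 - 10*x^3 + 1 + 7*x^2) + (-1 - 3*x^3 - 8*x + x^2*4)
= -13*x^3+x*(-9)+11*x^2+x^4+x^5*(-3)
c) -13*x^3+x*(-9)+11*x^2+x^4+x^5*(-3)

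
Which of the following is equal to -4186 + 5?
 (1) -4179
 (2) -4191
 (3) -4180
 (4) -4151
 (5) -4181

-4186 + 5 = -4181
5) -4181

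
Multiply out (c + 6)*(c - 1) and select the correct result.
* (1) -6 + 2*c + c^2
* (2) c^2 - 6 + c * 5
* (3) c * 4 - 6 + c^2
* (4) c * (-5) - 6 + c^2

Expanding (c + 6)*(c - 1):
= c^2 - 6 + c * 5
2) c^2 - 6 + c * 5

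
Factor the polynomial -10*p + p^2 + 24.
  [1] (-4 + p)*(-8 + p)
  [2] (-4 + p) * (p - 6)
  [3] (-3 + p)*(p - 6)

We need to factor -10*p + p^2 + 24.
The factored form is (-4 + p) * (p - 6).
2) (-4 + p) * (p - 6)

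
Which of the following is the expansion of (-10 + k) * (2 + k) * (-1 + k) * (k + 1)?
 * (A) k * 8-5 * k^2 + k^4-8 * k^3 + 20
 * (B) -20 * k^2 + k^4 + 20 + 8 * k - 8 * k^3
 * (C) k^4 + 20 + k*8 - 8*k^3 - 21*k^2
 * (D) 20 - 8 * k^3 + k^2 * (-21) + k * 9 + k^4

Expanding (-10 + k) * (2 + k) * (-1 + k) * (k + 1):
= k^4 + 20 + k*8 - 8*k^3 - 21*k^2
C) k^4 + 20 + k*8 - 8*k^3 - 21*k^2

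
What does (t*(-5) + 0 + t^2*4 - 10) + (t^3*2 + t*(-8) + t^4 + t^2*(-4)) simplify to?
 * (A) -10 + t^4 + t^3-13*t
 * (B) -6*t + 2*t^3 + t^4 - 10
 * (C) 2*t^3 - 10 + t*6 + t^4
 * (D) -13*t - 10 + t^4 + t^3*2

Adding the polynomials and combining like terms:
(t*(-5) + 0 + t^2*4 - 10) + (t^3*2 + t*(-8) + t^4 + t^2*(-4))
= -13*t - 10 + t^4 + t^3*2
D) -13*t - 10 + t^4 + t^3*2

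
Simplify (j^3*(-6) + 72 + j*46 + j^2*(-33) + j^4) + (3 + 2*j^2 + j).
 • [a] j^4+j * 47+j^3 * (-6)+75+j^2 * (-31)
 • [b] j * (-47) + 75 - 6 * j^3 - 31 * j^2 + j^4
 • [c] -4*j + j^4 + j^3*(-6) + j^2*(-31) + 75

Adding the polynomials and combining like terms:
(j^3*(-6) + 72 + j*46 + j^2*(-33) + j^4) + (3 + 2*j^2 + j)
= j^4+j * 47+j^3 * (-6)+75+j^2 * (-31)
a) j^4+j * 47+j^3 * (-6)+75+j^2 * (-31)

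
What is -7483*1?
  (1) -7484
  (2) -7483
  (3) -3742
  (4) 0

-7483 * 1 = -7483
2) -7483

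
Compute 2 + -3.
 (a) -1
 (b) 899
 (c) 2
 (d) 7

2 + -3 = -1
a) -1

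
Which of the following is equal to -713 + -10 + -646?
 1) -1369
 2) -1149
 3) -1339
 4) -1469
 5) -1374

First: -713 + -10 = -723
Then: -723 + -646 = -1369
1) -1369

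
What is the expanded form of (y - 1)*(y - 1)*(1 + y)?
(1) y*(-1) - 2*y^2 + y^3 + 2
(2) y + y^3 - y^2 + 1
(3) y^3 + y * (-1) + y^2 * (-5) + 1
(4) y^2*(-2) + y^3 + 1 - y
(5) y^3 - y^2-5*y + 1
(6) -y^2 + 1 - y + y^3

Expanding (y - 1)*(y - 1)*(1 + y):
= -y^2 + 1 - y + y^3
6) -y^2 + 1 - y + y^3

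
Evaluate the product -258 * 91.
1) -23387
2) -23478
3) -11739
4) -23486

-258 * 91 = -23478
2) -23478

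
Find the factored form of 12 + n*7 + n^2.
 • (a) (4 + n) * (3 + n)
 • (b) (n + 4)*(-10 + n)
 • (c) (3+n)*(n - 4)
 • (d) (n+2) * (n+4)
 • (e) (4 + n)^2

We need to factor 12 + n*7 + n^2.
The factored form is (4 + n) * (3 + n).
a) (4 + n) * (3 + n)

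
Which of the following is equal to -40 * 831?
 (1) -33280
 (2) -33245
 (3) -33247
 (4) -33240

-40 * 831 = -33240
4) -33240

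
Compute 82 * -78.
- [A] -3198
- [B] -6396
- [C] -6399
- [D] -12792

82 * -78 = -6396
B) -6396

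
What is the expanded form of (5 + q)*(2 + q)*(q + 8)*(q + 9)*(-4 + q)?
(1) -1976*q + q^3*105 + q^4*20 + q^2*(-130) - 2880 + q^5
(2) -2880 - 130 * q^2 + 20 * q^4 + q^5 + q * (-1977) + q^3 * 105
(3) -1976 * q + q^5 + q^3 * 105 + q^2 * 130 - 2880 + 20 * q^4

Expanding (5 + q)*(2 + q)*(q + 8)*(q + 9)*(-4 + q):
= -1976*q + q^3*105 + q^4*20 + q^2*(-130) - 2880 + q^5
1) -1976*q + q^3*105 + q^4*20 + q^2*(-130) - 2880 + q^5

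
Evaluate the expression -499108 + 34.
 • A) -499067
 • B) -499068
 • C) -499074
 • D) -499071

-499108 + 34 = -499074
C) -499074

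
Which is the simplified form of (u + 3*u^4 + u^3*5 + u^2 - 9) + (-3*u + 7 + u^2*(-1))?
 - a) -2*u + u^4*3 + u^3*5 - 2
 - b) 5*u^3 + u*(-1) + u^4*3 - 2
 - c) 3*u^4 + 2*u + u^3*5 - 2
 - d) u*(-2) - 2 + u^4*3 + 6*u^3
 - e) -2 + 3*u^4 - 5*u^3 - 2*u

Adding the polynomials and combining like terms:
(u + 3*u^4 + u^3*5 + u^2 - 9) + (-3*u + 7 + u^2*(-1))
= -2*u + u^4*3 + u^3*5 - 2
a) -2*u + u^4*3 + u^3*5 - 2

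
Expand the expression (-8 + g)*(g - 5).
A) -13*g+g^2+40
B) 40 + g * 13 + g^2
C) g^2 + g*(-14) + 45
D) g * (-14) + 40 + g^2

Expanding (-8 + g)*(g - 5):
= -13*g+g^2+40
A) -13*g+g^2+40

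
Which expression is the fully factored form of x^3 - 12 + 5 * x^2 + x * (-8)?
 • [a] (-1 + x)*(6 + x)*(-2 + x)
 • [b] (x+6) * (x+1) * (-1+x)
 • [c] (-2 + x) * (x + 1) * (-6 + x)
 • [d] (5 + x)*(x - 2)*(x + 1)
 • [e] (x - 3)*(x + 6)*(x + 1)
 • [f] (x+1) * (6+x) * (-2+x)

We need to factor x^3 - 12 + 5 * x^2 + x * (-8).
The factored form is (x+1) * (6+x) * (-2+x).
f) (x+1) * (6+x) * (-2+x)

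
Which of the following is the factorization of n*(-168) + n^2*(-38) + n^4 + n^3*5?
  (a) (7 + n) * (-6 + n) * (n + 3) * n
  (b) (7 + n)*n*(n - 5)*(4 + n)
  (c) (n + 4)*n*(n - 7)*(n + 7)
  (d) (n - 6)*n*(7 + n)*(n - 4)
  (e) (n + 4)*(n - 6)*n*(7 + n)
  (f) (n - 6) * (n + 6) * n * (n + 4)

We need to factor n*(-168) + n^2*(-38) + n^4 + n^3*5.
The factored form is (n + 4)*(n - 6)*n*(7 + n).
e) (n + 4)*(n - 6)*n*(7 + n)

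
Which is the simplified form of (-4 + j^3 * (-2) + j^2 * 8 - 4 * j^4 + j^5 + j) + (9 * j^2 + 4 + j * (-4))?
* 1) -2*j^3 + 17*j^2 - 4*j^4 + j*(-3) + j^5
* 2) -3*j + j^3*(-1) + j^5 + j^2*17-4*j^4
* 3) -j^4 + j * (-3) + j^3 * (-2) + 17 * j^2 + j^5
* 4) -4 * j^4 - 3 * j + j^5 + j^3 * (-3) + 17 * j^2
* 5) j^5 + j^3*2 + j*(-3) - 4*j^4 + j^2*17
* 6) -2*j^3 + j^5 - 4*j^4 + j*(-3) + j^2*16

Adding the polynomials and combining like terms:
(-4 + j^3*(-2) + j^2*8 - 4*j^4 + j^5 + j) + (9*j^2 + 4 + j*(-4))
= -2*j^3 + 17*j^2 - 4*j^4 + j*(-3) + j^5
1) -2*j^3 + 17*j^2 - 4*j^4 + j*(-3) + j^5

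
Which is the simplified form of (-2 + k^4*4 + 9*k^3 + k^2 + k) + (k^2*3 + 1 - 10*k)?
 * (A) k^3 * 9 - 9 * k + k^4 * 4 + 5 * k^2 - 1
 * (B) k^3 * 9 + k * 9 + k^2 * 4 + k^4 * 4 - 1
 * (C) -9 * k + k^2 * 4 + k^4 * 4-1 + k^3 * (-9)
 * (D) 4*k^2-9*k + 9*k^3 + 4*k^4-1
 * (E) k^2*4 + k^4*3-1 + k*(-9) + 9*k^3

Adding the polynomials and combining like terms:
(-2 + k^4*4 + 9*k^3 + k^2 + k) + (k^2*3 + 1 - 10*k)
= 4*k^2-9*k + 9*k^3 + 4*k^4-1
D) 4*k^2-9*k + 9*k^3 + 4*k^4-1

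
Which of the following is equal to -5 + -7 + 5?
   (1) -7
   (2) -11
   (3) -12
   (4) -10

First: -5 + -7 = -12
Then: -12 + 5 = -7
1) -7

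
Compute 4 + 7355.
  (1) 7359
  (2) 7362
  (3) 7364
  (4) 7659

4 + 7355 = 7359
1) 7359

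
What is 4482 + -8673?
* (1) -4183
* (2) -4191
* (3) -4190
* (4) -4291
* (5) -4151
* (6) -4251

4482 + -8673 = -4191
2) -4191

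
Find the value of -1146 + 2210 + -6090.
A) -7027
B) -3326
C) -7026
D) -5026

First: -1146 + 2210 = 1064
Then: 1064 + -6090 = -5026
D) -5026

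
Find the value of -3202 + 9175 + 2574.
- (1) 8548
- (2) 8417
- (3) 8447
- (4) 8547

First: -3202 + 9175 = 5973
Then: 5973 + 2574 = 8547
4) 8547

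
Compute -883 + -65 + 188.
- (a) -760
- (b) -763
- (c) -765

First: -883 + -65 = -948
Then: -948 + 188 = -760
a) -760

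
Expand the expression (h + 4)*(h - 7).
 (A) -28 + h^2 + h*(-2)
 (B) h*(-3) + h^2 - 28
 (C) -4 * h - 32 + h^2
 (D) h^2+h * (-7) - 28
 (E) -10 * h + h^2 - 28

Expanding (h + 4)*(h - 7):
= h*(-3) + h^2 - 28
B) h*(-3) + h^2 - 28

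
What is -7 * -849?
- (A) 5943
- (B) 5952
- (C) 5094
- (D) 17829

-7 * -849 = 5943
A) 5943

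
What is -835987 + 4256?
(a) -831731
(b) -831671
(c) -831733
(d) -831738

-835987 + 4256 = -831731
a) -831731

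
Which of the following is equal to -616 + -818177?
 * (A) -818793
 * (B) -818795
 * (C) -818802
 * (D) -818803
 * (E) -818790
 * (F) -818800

-616 + -818177 = -818793
A) -818793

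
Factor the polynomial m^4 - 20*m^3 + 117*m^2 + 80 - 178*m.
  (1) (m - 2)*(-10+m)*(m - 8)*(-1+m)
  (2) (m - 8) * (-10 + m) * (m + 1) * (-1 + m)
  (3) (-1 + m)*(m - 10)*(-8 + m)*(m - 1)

We need to factor m^4 - 20*m^3 + 117*m^2 + 80 - 178*m.
The factored form is (-1 + m)*(m - 10)*(-8 + m)*(m - 1).
3) (-1 + m)*(m - 10)*(-8 + m)*(m - 1)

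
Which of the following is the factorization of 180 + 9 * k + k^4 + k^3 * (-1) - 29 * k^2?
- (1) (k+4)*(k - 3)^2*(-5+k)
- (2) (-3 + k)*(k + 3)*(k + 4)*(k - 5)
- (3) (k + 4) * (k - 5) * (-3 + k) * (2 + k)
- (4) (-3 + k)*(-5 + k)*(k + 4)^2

We need to factor 180 + 9 * k + k^4 + k^3 * (-1) - 29 * k^2.
The factored form is (-3 + k)*(k + 3)*(k + 4)*(k - 5).
2) (-3 + k)*(k + 3)*(k + 4)*(k - 5)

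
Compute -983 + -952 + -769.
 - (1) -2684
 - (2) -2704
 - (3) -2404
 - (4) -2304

First: -983 + -952 = -1935
Then: -1935 + -769 = -2704
2) -2704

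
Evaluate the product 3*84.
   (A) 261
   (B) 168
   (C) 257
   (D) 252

3 * 84 = 252
D) 252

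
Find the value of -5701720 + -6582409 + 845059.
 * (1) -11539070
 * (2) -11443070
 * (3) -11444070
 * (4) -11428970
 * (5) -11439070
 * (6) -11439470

First: -5701720 + -6582409 = -12284129
Then: -12284129 + 845059 = -11439070
5) -11439070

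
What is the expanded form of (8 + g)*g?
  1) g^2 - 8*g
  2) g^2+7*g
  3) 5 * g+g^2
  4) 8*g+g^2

Expanding (8 + g)*g:
= 8*g+g^2
4) 8*g+g^2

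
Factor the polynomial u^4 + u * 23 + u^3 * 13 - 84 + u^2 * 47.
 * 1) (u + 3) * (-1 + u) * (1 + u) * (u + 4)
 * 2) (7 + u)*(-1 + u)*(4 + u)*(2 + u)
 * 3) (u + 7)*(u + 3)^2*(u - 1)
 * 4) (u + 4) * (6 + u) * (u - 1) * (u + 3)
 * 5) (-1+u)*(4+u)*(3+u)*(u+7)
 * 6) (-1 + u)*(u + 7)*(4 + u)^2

We need to factor u^4 + u * 23 + u^3 * 13 - 84 + u^2 * 47.
The factored form is (-1+u)*(4+u)*(3+u)*(u+7).
5) (-1+u)*(4+u)*(3+u)*(u+7)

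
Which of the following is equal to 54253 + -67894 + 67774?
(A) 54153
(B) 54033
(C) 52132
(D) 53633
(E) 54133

First: 54253 + -67894 = -13641
Then: -13641 + 67774 = 54133
E) 54133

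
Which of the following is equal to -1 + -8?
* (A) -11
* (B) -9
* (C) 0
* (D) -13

-1 + -8 = -9
B) -9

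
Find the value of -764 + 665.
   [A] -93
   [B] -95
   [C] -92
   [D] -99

-764 + 665 = -99
D) -99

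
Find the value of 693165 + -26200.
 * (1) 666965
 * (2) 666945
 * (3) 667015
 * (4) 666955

693165 + -26200 = 666965
1) 666965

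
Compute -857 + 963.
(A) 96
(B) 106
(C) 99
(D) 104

-857 + 963 = 106
B) 106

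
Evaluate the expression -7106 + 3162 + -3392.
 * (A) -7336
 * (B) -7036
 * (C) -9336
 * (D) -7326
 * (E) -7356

First: -7106 + 3162 = -3944
Then: -3944 + -3392 = -7336
A) -7336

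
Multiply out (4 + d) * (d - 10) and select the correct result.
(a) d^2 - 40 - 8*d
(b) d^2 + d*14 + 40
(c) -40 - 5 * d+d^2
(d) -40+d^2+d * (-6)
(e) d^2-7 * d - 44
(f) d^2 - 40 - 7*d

Expanding (4 + d) * (d - 10):
= -40+d^2+d * (-6)
d) -40+d^2+d * (-6)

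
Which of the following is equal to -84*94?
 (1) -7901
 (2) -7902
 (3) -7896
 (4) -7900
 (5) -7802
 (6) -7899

-84 * 94 = -7896
3) -7896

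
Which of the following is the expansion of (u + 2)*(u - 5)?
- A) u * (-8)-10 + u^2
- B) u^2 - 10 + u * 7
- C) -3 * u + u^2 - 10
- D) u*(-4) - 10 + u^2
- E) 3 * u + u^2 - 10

Expanding (u + 2)*(u - 5):
= -3 * u + u^2 - 10
C) -3 * u + u^2 - 10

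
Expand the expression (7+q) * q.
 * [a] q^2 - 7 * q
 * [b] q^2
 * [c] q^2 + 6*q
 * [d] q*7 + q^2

Expanding (7+q) * q:
= q*7 + q^2
d) q*7 + q^2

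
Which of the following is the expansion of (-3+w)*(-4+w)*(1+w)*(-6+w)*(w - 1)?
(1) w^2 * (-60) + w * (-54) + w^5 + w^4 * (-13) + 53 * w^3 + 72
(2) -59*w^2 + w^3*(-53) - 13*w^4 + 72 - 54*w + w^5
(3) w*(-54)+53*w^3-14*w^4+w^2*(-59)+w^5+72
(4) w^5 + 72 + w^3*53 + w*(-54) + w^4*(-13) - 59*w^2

Expanding (-3+w)*(-4+w)*(1+w)*(-6+w)*(w - 1):
= w^5 + 72 + w^3*53 + w*(-54) + w^4*(-13) - 59*w^2
4) w^5 + 72 + w^3*53 + w*(-54) + w^4*(-13) - 59*w^2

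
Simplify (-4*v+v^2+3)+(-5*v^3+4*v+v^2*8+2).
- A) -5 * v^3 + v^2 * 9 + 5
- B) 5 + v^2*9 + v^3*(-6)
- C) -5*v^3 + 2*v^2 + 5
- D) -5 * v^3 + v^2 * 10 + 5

Adding the polynomials and combining like terms:
(-4*v + v^2 + 3) + (-5*v^3 + 4*v + v^2*8 + 2)
= -5 * v^3 + v^2 * 9 + 5
A) -5 * v^3 + v^2 * 9 + 5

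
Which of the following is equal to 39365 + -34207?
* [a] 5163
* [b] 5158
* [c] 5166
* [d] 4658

39365 + -34207 = 5158
b) 5158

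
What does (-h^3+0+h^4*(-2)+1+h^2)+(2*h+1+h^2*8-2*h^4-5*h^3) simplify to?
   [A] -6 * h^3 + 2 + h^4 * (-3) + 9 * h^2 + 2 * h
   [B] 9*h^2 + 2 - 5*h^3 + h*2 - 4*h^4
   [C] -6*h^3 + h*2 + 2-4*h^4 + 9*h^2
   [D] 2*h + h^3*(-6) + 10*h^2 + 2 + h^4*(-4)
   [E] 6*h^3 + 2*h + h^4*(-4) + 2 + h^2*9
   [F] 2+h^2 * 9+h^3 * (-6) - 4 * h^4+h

Adding the polynomials and combining like terms:
(-h^3 + 0 + h^4*(-2) + 1 + h^2) + (2*h + 1 + h^2*8 - 2*h^4 - 5*h^3)
= -6*h^3 + h*2 + 2-4*h^4 + 9*h^2
C) -6*h^3 + h*2 + 2-4*h^4 + 9*h^2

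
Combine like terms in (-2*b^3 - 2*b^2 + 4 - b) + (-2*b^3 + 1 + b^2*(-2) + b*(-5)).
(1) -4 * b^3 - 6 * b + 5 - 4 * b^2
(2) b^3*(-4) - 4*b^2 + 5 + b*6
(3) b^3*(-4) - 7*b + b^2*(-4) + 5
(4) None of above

Adding the polynomials and combining like terms:
(-2*b^3 - 2*b^2 + 4 - b) + (-2*b^3 + 1 + b^2*(-2) + b*(-5))
= -4 * b^3 - 6 * b + 5 - 4 * b^2
1) -4 * b^3 - 6 * b + 5 - 4 * b^2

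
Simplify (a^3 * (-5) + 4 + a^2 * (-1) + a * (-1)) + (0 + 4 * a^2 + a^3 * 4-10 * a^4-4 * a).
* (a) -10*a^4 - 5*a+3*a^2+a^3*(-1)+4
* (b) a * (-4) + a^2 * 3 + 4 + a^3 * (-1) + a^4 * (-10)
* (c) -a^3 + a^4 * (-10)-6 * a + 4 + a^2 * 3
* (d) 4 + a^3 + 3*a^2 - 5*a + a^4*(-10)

Adding the polynomials and combining like terms:
(a^3*(-5) + 4 + a^2*(-1) + a*(-1)) + (0 + 4*a^2 + a^3*4 - 10*a^4 - 4*a)
= -10*a^4 - 5*a+3*a^2+a^3*(-1)+4
a) -10*a^4 - 5*a+3*a^2+a^3*(-1)+4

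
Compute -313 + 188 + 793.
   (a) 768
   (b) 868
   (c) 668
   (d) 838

First: -313 + 188 = -125
Then: -125 + 793 = 668
c) 668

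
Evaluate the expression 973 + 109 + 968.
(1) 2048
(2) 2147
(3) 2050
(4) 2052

First: 973 + 109 = 1082
Then: 1082 + 968 = 2050
3) 2050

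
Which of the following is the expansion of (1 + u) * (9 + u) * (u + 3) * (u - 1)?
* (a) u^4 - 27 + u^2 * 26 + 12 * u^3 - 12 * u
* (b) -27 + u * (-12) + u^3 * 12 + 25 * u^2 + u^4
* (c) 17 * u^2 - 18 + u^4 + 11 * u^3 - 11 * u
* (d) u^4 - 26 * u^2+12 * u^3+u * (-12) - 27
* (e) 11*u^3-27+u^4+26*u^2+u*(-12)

Expanding (1 + u) * (9 + u) * (u + 3) * (u - 1):
= u^4 - 27 + u^2 * 26 + 12 * u^3 - 12 * u
a) u^4 - 27 + u^2 * 26 + 12 * u^3 - 12 * u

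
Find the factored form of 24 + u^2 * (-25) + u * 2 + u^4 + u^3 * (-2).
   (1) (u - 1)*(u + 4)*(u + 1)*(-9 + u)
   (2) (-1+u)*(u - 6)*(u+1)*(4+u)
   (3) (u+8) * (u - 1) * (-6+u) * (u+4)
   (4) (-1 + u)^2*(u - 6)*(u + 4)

We need to factor 24 + u^2 * (-25) + u * 2 + u^4 + u^3 * (-2).
The factored form is (-1+u)*(u - 6)*(u+1)*(4+u).
2) (-1+u)*(u - 6)*(u+1)*(4+u)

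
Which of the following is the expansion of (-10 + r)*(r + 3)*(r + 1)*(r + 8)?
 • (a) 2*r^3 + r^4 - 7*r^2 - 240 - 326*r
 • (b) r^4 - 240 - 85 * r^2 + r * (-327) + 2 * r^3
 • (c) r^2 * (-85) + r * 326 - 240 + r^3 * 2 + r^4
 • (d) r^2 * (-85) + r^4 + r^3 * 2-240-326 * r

Expanding (-10 + r)*(r + 3)*(r + 1)*(r + 8):
= r^2 * (-85) + r^4 + r^3 * 2-240-326 * r
d) r^2 * (-85) + r^4 + r^3 * 2-240-326 * r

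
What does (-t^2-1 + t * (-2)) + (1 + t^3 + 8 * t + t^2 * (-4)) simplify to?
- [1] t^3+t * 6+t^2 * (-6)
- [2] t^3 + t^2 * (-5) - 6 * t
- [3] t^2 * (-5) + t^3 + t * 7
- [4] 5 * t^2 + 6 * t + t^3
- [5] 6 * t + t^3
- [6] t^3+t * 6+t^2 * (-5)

Adding the polynomials and combining like terms:
(-t^2 - 1 + t*(-2)) + (1 + t^3 + 8*t + t^2*(-4))
= t^3+t * 6+t^2 * (-5)
6) t^3+t * 6+t^2 * (-5)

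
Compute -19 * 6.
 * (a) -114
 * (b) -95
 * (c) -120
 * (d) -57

-19 * 6 = -114
a) -114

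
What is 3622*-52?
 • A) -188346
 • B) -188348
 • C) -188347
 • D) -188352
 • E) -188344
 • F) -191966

3622 * -52 = -188344
E) -188344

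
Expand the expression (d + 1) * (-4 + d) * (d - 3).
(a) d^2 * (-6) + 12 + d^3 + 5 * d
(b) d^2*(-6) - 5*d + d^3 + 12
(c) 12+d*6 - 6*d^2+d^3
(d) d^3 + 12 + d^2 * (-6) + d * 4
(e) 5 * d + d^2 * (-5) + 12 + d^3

Expanding (d + 1) * (-4 + d) * (d - 3):
= d^2 * (-6) + 12 + d^3 + 5 * d
a) d^2 * (-6) + 12 + d^3 + 5 * d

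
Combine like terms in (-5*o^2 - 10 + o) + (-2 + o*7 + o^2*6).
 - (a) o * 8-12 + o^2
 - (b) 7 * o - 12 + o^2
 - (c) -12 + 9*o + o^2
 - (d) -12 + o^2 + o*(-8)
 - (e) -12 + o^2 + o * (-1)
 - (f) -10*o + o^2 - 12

Adding the polynomials and combining like terms:
(-5*o^2 - 10 + o) + (-2 + o*7 + o^2*6)
= o * 8-12 + o^2
a) o * 8-12 + o^2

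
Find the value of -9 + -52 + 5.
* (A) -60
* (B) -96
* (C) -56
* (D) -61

First: -9 + -52 = -61
Then: -61 + 5 = -56
C) -56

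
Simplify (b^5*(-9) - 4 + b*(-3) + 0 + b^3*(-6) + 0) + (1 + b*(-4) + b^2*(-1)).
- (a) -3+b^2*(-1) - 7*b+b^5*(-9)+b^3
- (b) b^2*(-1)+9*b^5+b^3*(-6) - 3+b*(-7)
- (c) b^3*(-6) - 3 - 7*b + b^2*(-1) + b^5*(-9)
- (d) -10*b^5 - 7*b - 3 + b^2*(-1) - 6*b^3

Adding the polynomials and combining like terms:
(b^5*(-9) - 4 + b*(-3) + 0 + b^3*(-6) + 0) + (1 + b*(-4) + b^2*(-1))
= b^3*(-6) - 3 - 7*b + b^2*(-1) + b^5*(-9)
c) b^3*(-6) - 3 - 7*b + b^2*(-1) + b^5*(-9)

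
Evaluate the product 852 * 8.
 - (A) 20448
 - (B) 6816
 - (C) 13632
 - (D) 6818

852 * 8 = 6816
B) 6816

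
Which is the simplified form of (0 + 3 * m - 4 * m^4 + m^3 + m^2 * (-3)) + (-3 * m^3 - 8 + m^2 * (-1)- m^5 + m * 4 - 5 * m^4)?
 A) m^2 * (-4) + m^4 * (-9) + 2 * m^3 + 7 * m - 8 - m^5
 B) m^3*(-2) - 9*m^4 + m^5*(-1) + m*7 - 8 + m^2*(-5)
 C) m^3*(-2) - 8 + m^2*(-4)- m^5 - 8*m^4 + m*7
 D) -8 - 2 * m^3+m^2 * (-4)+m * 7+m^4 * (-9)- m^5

Adding the polynomials and combining like terms:
(0 + 3*m - 4*m^4 + m^3 + m^2*(-3)) + (-3*m^3 - 8 + m^2*(-1) - m^5 + m*4 - 5*m^4)
= -8 - 2 * m^3+m^2 * (-4)+m * 7+m^4 * (-9)- m^5
D) -8 - 2 * m^3+m^2 * (-4)+m * 7+m^4 * (-9)- m^5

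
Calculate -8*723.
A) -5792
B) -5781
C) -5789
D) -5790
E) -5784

-8 * 723 = -5784
E) -5784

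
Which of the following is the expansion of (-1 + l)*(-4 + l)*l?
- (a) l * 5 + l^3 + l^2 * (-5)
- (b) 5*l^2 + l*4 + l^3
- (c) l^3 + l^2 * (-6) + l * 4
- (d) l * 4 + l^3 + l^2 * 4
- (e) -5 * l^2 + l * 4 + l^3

Expanding (-1 + l)*(-4 + l)*l:
= -5 * l^2 + l * 4 + l^3
e) -5 * l^2 + l * 4 + l^3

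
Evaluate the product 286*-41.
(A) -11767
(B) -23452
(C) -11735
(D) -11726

286 * -41 = -11726
D) -11726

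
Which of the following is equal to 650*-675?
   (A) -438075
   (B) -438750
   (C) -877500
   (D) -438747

650 * -675 = -438750
B) -438750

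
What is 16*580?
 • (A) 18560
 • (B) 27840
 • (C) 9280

16 * 580 = 9280
C) 9280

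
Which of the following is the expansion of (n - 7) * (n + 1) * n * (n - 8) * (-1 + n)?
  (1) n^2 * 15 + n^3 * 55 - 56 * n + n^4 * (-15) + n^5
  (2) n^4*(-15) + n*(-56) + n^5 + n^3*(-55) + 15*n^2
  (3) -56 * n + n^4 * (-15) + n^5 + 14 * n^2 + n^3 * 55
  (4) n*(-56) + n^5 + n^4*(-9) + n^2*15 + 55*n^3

Expanding (n - 7) * (n + 1) * n * (n - 8) * (-1 + n):
= n^2 * 15 + n^3 * 55 - 56 * n + n^4 * (-15) + n^5
1) n^2 * 15 + n^3 * 55 - 56 * n + n^4 * (-15) + n^5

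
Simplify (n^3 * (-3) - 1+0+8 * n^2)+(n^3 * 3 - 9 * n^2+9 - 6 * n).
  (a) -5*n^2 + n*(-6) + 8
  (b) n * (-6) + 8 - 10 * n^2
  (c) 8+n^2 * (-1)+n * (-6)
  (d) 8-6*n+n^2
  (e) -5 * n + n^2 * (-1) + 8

Adding the polynomials and combining like terms:
(n^3*(-3) - 1 + 0 + 8*n^2) + (n^3*3 - 9*n^2 + 9 - 6*n)
= 8+n^2 * (-1)+n * (-6)
c) 8+n^2 * (-1)+n * (-6)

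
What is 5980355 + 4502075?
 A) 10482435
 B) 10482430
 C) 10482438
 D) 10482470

5980355 + 4502075 = 10482430
B) 10482430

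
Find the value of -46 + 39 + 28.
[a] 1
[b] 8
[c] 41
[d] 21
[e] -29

First: -46 + 39 = -7
Then: -7 + 28 = 21
d) 21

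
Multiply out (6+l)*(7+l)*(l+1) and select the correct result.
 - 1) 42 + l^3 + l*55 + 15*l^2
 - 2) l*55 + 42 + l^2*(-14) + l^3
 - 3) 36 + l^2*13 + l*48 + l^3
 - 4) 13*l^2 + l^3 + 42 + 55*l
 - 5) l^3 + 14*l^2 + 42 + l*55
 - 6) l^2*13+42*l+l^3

Expanding (6+l)*(7+l)*(l+1):
= l^3 + 14*l^2 + 42 + l*55
5) l^3 + 14*l^2 + 42 + l*55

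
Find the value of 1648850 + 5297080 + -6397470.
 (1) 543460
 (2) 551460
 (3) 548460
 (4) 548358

First: 1648850 + 5297080 = 6945930
Then: 6945930 + -6397470 = 548460
3) 548460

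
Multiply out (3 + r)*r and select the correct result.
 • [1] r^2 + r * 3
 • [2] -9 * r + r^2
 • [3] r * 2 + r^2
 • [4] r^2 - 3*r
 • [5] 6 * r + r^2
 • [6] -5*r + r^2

Expanding (3 + r)*r:
= r^2 + r * 3
1) r^2 + r * 3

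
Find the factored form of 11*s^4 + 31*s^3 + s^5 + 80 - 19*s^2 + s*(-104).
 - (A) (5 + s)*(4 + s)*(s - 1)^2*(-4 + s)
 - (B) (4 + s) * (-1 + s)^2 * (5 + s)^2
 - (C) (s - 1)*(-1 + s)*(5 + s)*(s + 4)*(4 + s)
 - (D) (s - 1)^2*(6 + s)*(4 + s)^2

We need to factor 11*s^4 + 31*s^3 + s^5 + 80 - 19*s^2 + s*(-104).
The factored form is (s - 1)*(-1 + s)*(5 + s)*(s + 4)*(4 + s).
C) (s - 1)*(-1 + s)*(5 + s)*(s + 4)*(4 + s)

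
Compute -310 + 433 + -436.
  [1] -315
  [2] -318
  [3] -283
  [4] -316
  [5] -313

First: -310 + 433 = 123
Then: 123 + -436 = -313
5) -313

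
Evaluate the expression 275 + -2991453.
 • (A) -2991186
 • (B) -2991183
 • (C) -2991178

275 + -2991453 = -2991178
C) -2991178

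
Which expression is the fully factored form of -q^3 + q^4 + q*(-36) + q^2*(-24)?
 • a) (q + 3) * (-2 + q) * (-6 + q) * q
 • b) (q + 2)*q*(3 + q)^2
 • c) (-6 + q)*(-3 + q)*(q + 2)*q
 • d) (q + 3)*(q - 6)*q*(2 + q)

We need to factor -q^3 + q^4 + q*(-36) + q^2*(-24).
The factored form is (q + 3)*(q - 6)*q*(2 + q).
d) (q + 3)*(q - 6)*q*(2 + q)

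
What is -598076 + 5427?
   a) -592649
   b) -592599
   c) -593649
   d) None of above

-598076 + 5427 = -592649
a) -592649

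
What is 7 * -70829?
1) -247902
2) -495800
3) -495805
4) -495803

7 * -70829 = -495803
4) -495803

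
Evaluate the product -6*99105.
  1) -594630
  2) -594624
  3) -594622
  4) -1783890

-6 * 99105 = -594630
1) -594630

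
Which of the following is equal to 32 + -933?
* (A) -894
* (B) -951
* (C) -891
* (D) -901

32 + -933 = -901
D) -901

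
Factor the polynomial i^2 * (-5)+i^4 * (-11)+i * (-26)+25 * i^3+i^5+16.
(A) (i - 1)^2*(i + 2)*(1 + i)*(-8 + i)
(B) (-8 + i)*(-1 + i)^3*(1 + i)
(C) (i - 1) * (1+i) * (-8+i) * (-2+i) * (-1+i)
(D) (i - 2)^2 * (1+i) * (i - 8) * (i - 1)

We need to factor i^2 * (-5)+i^4 * (-11)+i * (-26)+25 * i^3+i^5+16.
The factored form is (i - 1) * (1+i) * (-8+i) * (-2+i) * (-1+i).
C) (i - 1) * (1+i) * (-8+i) * (-2+i) * (-1+i)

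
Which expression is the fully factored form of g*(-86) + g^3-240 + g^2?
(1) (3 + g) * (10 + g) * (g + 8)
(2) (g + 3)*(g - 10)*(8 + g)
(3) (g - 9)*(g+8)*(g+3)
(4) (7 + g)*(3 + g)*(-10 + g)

We need to factor g*(-86) + g^3-240 + g^2.
The factored form is (g + 3)*(g - 10)*(8 + g).
2) (g + 3)*(g - 10)*(8 + g)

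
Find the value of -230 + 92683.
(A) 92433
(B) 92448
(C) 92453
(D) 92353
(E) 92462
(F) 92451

-230 + 92683 = 92453
C) 92453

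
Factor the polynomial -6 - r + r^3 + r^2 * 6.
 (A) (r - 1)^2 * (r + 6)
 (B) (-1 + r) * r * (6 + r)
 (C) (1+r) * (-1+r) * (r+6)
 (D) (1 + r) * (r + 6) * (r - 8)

We need to factor -6 - r + r^3 + r^2 * 6.
The factored form is (1+r) * (-1+r) * (r+6).
C) (1+r) * (-1+r) * (r+6)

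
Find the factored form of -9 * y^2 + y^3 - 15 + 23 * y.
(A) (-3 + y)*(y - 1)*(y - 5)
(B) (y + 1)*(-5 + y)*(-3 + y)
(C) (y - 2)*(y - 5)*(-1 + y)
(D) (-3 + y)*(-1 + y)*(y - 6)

We need to factor -9 * y^2 + y^3 - 15 + 23 * y.
The factored form is (-3 + y)*(y - 1)*(y - 5).
A) (-3 + y)*(y - 1)*(y - 5)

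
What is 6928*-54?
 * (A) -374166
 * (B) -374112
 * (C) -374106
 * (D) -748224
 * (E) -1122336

6928 * -54 = -374112
B) -374112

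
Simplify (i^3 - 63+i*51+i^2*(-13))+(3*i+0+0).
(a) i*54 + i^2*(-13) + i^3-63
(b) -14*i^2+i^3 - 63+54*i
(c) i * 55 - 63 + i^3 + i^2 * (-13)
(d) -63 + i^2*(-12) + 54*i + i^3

Adding the polynomials and combining like terms:
(i^3 - 63 + i*51 + i^2*(-13)) + (3*i + 0 + 0)
= i*54 + i^2*(-13) + i^3-63
a) i*54 + i^2*(-13) + i^3-63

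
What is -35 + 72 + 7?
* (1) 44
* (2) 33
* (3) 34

First: -35 + 72 = 37
Then: 37 + 7 = 44
1) 44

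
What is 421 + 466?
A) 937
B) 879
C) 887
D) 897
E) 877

421 + 466 = 887
C) 887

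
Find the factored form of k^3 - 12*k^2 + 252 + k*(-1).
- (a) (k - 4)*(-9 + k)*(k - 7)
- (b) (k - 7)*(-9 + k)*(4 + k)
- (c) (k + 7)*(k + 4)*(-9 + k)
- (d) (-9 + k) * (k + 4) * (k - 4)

We need to factor k^3 - 12*k^2 + 252 + k*(-1).
The factored form is (k - 7)*(-9 + k)*(4 + k).
b) (k - 7)*(-9 + k)*(4 + k)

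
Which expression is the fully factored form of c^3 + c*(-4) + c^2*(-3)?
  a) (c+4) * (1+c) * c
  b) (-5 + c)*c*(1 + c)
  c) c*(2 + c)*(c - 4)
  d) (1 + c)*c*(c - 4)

We need to factor c^3 + c*(-4) + c^2*(-3).
The factored form is (1 + c)*c*(c - 4).
d) (1 + c)*c*(c - 4)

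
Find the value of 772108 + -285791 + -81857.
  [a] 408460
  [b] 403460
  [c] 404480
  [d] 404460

First: 772108 + -285791 = 486317
Then: 486317 + -81857 = 404460
d) 404460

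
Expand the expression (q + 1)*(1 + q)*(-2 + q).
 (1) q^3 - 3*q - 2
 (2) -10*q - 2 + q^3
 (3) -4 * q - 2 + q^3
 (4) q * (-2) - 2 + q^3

Expanding (q + 1)*(1 + q)*(-2 + q):
= q^3 - 3*q - 2
1) q^3 - 3*q - 2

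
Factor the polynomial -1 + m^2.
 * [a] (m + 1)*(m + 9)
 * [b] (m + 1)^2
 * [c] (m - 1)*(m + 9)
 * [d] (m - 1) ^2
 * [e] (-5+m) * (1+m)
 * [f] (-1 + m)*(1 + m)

We need to factor -1 + m^2.
The factored form is (-1 + m)*(1 + m).
f) (-1 + m)*(1 + m)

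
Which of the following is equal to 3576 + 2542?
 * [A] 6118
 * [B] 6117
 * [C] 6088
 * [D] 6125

3576 + 2542 = 6118
A) 6118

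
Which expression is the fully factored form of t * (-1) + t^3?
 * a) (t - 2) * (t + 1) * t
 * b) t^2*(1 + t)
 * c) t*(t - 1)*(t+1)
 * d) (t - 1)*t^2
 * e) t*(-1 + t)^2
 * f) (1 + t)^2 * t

We need to factor t * (-1) + t^3.
The factored form is t*(t - 1)*(t+1).
c) t*(t - 1)*(t+1)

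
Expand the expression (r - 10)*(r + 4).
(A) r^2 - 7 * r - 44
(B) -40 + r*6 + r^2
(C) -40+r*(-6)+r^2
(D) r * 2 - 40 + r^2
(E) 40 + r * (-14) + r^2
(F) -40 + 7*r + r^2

Expanding (r - 10)*(r + 4):
= -40+r*(-6)+r^2
C) -40+r*(-6)+r^2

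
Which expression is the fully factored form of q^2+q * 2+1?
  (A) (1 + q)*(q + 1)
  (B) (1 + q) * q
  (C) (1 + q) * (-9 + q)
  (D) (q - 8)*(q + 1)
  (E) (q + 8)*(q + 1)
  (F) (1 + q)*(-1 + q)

We need to factor q^2+q * 2+1.
The factored form is (1 + q)*(q + 1).
A) (1 + q)*(q + 1)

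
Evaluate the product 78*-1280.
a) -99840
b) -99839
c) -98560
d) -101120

78 * -1280 = -99840
a) -99840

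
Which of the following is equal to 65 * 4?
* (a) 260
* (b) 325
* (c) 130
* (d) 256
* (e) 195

65 * 4 = 260
a) 260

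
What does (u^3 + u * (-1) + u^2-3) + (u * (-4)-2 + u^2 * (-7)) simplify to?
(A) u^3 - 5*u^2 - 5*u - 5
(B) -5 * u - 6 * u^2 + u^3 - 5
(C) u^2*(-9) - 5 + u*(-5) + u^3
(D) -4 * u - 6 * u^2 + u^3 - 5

Adding the polynomials and combining like terms:
(u^3 + u*(-1) + u^2 - 3) + (u*(-4) - 2 + u^2*(-7))
= -5 * u - 6 * u^2 + u^3 - 5
B) -5 * u - 6 * u^2 + u^3 - 5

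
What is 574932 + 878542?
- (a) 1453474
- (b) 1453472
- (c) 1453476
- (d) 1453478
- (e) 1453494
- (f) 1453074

574932 + 878542 = 1453474
a) 1453474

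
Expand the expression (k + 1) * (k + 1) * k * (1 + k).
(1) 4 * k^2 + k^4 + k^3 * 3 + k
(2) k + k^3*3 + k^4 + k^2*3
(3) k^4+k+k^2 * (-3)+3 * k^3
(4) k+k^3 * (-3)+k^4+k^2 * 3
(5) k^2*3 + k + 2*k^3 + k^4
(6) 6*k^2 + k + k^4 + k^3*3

Expanding (k + 1) * (k + 1) * k * (1 + k):
= k + k^3*3 + k^4 + k^2*3
2) k + k^3*3 + k^4 + k^2*3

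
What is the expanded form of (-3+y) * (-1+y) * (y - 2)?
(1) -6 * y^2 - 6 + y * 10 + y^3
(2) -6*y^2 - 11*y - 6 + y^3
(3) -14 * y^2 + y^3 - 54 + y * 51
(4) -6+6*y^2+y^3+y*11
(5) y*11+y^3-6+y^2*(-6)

Expanding (-3+y) * (-1+y) * (y - 2):
= y*11+y^3-6+y^2*(-6)
5) y*11+y^3-6+y^2*(-6)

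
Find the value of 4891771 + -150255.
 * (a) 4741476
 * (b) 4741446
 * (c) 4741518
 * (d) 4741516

4891771 + -150255 = 4741516
d) 4741516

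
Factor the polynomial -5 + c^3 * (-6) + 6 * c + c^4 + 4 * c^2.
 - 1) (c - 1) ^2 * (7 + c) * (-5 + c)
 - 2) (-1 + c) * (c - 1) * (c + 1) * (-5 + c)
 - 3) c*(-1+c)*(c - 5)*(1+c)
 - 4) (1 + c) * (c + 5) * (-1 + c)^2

We need to factor -5 + c^3 * (-6) + 6 * c + c^4 + 4 * c^2.
The factored form is (-1 + c) * (c - 1) * (c + 1) * (-5 + c).
2) (-1 + c) * (c - 1) * (c + 1) * (-5 + c)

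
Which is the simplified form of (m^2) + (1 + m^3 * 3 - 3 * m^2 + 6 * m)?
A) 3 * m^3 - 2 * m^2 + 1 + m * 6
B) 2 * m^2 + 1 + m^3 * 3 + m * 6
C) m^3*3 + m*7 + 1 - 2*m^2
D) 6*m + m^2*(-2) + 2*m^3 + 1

Adding the polynomials and combining like terms:
(m^2) + (1 + m^3*3 - 3*m^2 + 6*m)
= 3 * m^3 - 2 * m^2 + 1 + m * 6
A) 3 * m^3 - 2 * m^2 + 1 + m * 6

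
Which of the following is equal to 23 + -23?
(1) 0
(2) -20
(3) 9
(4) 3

23 + -23 = 0
1) 0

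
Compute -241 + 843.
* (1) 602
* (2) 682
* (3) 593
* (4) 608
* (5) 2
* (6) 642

-241 + 843 = 602
1) 602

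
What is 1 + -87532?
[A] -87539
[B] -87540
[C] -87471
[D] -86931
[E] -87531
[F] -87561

1 + -87532 = -87531
E) -87531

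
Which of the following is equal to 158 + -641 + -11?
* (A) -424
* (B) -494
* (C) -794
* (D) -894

First: 158 + -641 = -483
Then: -483 + -11 = -494
B) -494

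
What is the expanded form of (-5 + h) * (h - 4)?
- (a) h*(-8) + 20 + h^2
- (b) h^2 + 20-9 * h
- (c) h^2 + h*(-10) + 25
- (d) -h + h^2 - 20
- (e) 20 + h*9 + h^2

Expanding (-5 + h) * (h - 4):
= h^2 + 20-9 * h
b) h^2 + 20-9 * h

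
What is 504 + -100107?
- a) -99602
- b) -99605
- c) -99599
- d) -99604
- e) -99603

504 + -100107 = -99603
e) -99603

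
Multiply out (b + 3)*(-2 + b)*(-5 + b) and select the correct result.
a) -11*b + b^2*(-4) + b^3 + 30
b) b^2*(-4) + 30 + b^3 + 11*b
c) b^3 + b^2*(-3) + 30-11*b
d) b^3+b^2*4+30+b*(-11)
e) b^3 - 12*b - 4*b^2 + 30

Expanding (b + 3)*(-2 + b)*(-5 + b):
= -11*b + b^2*(-4) + b^3 + 30
a) -11*b + b^2*(-4) + b^3 + 30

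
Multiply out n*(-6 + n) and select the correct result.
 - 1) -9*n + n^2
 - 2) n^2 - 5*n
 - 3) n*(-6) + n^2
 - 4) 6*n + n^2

Expanding n*(-6 + n):
= n*(-6) + n^2
3) n*(-6) + n^2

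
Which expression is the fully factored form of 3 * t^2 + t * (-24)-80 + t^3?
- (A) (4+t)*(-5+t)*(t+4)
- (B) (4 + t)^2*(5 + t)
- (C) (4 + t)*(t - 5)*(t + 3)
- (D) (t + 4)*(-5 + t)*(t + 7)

We need to factor 3 * t^2 + t * (-24)-80 + t^3.
The factored form is (4+t)*(-5+t)*(t+4).
A) (4+t)*(-5+t)*(t+4)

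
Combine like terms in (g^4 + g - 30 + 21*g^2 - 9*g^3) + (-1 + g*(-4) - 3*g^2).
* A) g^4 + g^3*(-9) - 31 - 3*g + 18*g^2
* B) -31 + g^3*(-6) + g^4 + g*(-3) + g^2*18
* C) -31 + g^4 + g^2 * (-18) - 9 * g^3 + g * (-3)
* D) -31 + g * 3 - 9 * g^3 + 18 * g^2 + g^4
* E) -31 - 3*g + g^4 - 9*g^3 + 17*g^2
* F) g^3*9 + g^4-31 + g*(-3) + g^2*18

Adding the polynomials and combining like terms:
(g^4 + g - 30 + 21*g^2 - 9*g^3) + (-1 + g*(-4) - 3*g^2)
= g^4 + g^3*(-9) - 31 - 3*g + 18*g^2
A) g^4 + g^3*(-9) - 31 - 3*g + 18*g^2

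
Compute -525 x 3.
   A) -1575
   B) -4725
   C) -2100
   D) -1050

-525 * 3 = -1575
A) -1575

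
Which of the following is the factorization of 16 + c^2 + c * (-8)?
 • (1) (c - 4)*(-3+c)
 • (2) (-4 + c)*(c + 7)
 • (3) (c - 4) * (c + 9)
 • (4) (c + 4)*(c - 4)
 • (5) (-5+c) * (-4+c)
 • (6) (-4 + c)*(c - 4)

We need to factor 16 + c^2 + c * (-8).
The factored form is (-4 + c)*(c - 4).
6) (-4 + c)*(c - 4)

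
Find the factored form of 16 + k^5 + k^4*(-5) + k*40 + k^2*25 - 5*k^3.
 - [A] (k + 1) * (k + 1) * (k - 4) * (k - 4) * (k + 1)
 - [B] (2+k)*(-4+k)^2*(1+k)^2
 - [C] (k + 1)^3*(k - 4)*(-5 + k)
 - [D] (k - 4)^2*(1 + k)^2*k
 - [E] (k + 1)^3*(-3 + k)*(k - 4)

We need to factor 16 + k^5 + k^4*(-5) + k*40 + k^2*25 - 5*k^3.
The factored form is (k + 1) * (k + 1) * (k - 4) * (k - 4) * (k + 1).
A) (k + 1) * (k + 1) * (k - 4) * (k - 4) * (k + 1)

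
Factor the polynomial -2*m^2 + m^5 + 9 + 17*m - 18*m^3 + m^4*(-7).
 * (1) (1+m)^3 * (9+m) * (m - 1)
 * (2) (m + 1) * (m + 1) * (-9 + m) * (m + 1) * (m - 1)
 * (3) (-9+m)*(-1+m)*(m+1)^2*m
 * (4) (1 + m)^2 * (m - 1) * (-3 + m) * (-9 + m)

We need to factor -2*m^2 + m^5 + 9 + 17*m - 18*m^3 + m^4*(-7).
The factored form is (m + 1) * (m + 1) * (-9 + m) * (m + 1) * (m - 1).
2) (m + 1) * (m + 1) * (-9 + m) * (m + 1) * (m - 1)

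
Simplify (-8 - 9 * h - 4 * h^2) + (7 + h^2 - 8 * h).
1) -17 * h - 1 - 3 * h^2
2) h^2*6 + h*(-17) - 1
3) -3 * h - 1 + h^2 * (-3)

Adding the polynomials and combining like terms:
(-8 - 9*h - 4*h^2) + (7 + h^2 - 8*h)
= -17 * h - 1 - 3 * h^2
1) -17 * h - 1 - 3 * h^2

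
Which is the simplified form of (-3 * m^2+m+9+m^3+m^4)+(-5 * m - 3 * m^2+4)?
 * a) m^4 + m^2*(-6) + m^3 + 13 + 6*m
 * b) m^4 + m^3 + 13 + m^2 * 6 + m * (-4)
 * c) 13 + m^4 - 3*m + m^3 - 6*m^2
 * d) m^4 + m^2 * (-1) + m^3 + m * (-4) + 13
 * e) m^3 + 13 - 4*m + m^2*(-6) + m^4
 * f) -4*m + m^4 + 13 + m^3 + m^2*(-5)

Adding the polynomials and combining like terms:
(-3*m^2 + m + 9 + m^3 + m^4) + (-5*m - 3*m^2 + 4)
= m^3 + 13 - 4*m + m^2*(-6) + m^4
e) m^3 + 13 - 4*m + m^2*(-6) + m^4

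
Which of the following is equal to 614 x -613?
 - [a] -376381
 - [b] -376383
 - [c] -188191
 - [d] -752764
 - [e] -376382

614 * -613 = -376382
e) -376382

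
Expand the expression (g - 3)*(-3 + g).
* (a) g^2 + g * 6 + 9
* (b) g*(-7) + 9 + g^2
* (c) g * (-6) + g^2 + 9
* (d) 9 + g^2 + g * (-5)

Expanding (g - 3)*(-3 + g):
= g * (-6) + g^2 + 9
c) g * (-6) + g^2 + 9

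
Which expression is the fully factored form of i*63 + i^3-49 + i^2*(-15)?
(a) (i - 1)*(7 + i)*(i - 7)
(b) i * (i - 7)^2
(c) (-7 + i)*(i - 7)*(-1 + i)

We need to factor i*63 + i^3-49 + i^2*(-15).
The factored form is (-7 + i)*(i - 7)*(-1 + i).
c) (-7 + i)*(i - 7)*(-1 + i)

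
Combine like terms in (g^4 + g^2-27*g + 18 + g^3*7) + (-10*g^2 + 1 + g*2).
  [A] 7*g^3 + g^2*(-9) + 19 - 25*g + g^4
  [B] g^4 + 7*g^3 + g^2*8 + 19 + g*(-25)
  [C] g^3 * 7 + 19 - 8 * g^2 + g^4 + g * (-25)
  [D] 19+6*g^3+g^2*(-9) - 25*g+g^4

Adding the polynomials and combining like terms:
(g^4 + g^2 - 27*g + 18 + g^3*7) + (-10*g^2 + 1 + g*2)
= 7*g^3 + g^2*(-9) + 19 - 25*g + g^4
A) 7*g^3 + g^2*(-9) + 19 - 25*g + g^4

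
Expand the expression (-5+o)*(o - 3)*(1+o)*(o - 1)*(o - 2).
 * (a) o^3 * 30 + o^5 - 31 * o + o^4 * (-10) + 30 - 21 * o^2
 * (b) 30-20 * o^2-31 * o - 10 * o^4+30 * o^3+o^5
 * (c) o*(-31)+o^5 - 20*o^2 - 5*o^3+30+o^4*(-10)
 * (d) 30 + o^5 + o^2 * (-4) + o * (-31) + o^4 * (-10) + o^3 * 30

Expanding (-5+o)*(o - 3)*(1+o)*(o - 1)*(o - 2):
= 30-20 * o^2-31 * o - 10 * o^4+30 * o^3+o^5
b) 30-20 * o^2-31 * o - 10 * o^4+30 * o^3+o^5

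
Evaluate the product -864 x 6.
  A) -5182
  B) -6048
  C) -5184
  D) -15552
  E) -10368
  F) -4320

-864 * 6 = -5184
C) -5184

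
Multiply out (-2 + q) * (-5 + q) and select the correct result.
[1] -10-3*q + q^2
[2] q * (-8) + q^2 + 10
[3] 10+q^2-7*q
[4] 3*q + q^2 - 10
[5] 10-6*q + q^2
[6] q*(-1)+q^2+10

Expanding (-2 + q) * (-5 + q):
= 10+q^2-7*q
3) 10+q^2-7*q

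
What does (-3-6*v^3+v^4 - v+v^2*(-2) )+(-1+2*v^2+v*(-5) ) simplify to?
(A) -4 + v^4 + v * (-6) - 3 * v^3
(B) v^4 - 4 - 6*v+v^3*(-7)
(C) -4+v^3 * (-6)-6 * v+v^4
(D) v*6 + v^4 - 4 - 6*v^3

Adding the polynomials and combining like terms:
(-3 - 6*v^3 + v^4 - v + v^2*(-2)) + (-1 + 2*v^2 + v*(-5))
= -4+v^3 * (-6)-6 * v+v^4
C) -4+v^3 * (-6)-6 * v+v^4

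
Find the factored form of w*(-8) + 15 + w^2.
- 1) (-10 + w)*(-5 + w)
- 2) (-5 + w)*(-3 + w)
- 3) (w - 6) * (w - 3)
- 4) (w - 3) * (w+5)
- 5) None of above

We need to factor w*(-8) + 15 + w^2.
The factored form is (-5 + w)*(-3 + w).
2) (-5 + w)*(-3 + w)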